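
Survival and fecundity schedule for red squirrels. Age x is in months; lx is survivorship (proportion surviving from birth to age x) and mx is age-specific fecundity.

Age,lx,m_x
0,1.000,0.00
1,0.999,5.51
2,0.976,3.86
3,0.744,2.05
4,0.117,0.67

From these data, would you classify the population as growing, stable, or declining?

growing

R0 = Σ lx·mx = 0 + 5.50449 + 3.76736 + 1.5252 + 0.07839 = 10.87544
R0 > 1, so the population is growing.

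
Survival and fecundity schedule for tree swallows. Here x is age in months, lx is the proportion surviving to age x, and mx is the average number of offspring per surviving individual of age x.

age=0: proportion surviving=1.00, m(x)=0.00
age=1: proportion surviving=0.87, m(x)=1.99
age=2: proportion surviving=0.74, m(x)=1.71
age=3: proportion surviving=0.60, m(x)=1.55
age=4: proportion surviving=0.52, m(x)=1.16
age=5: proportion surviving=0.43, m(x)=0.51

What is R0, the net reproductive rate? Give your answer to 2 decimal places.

lx·mx by age: 0, 1.7313, 1.2654, 0.93, 0.6032, 0.2193
R0 = Σ lx·mx = 4.7492 → 4.75

4.75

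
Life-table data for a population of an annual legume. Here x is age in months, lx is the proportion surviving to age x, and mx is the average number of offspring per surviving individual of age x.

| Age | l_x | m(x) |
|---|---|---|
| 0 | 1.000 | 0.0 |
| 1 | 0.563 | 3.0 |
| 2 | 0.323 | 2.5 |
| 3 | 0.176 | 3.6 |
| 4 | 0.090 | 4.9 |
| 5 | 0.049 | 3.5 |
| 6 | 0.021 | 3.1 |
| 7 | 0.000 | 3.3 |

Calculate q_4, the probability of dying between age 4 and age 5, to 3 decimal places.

0.456

q_4 = (l_4 − l_5) / l_4 = (0.09 − 0.049) / 0.09
     = 0.041 / 0.09 = 0.455556… → 0.456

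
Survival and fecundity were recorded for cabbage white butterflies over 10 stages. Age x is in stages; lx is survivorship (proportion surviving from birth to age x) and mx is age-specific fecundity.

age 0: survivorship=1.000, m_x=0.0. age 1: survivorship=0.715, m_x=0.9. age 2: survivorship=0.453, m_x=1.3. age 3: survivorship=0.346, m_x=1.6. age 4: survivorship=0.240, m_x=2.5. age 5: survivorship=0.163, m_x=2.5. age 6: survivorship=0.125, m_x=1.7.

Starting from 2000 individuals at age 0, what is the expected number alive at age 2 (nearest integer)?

906

Expected survivors = N0 · l_2 = 2000 × 0.453 = 906 → 906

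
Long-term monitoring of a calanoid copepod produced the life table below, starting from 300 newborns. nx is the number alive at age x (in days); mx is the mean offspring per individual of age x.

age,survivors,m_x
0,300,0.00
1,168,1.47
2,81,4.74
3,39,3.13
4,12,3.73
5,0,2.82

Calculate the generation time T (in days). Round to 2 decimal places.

1.96

lx = nx/n0 = nx/300: 1, 0.56, 0.27, 0.13, 0.04, 0
lx·mx: 0, 0.8232, 1.2798, 0.4069, 0.1492, 0 → R0 = 2.6591
x·lx·mx: 0, 0.8232, 2.5596, 1.2207, 0.5968, 0 → Σ = 5.2003
T = 5.2003 / 2.6591 = 1.955662… → 1.96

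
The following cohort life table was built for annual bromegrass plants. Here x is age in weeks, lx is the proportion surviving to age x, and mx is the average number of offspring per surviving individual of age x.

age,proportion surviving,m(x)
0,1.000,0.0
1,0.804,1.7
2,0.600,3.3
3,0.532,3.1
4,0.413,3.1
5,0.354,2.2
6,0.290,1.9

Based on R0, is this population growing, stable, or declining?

R0 = Σ lx·mx = 0 + 1.3668 + 1.98 + 1.6492 + 1.2803 + 0.7788 + 0.551 = 7.6061
R0 > 1, so the population is growing.

growing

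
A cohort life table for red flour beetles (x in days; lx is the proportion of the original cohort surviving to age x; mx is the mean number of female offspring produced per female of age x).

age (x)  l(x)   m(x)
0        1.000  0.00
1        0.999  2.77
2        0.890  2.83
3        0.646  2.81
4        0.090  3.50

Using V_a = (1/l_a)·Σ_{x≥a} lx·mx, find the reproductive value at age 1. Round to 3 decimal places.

lx·mx for x ≥ 1: 2.76723, 2.5187, 1.81526, 0.315 → sum = 7.41619
V_1 = 7.41619 / l_1 = 7.41619 / 0.999 = 7.423614… → 7.424

7.424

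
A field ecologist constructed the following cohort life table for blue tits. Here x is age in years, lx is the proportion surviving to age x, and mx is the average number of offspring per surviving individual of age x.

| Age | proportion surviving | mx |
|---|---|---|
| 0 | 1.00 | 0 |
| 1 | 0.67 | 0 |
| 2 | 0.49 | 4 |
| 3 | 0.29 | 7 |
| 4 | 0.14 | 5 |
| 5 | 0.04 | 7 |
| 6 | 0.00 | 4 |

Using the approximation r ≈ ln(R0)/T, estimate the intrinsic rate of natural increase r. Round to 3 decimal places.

R0 = Σ lx·mx = 0 + 0 + 1.96 + 2.03 + 0.7 + 0.28 + 0 = 4.97
Σ x·lx·mx = 14.21; T = 14.21/4.97 = 2.85915…
r ≈ ln(R0)/T = ln(4.97)/2.85915… = 0.5608… → 0.561

0.561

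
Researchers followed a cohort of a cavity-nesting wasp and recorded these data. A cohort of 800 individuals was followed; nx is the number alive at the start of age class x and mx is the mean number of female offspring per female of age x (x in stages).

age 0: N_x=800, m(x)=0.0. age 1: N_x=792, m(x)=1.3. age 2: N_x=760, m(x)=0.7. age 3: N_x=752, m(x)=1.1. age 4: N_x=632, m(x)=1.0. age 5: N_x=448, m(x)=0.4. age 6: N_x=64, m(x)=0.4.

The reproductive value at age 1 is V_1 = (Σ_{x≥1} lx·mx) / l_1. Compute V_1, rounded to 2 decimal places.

lx = nx/n0 = nx/800: 1, 0.99, 0.95, 0.94, 0.79, 0.56, 0.08
lx·mx for x ≥ 1: 1.287, 0.665, 1.034, 0.79, 0.224, 0.032 → sum = 4.032
V_1 = 4.032 / l_1 = 4.032 / 0.99 = 4.072727… → 4.07

4.07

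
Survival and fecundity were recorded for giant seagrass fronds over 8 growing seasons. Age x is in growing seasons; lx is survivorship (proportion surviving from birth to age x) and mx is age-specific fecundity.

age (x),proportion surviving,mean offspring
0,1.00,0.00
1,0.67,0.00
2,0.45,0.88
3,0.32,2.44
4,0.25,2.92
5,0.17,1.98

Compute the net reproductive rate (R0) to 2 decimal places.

2.24

lx·mx by age: 0, 0, 0.396, 0.7808, 0.73, 0.3366
R0 = Σ lx·mx = 2.2434 → 2.24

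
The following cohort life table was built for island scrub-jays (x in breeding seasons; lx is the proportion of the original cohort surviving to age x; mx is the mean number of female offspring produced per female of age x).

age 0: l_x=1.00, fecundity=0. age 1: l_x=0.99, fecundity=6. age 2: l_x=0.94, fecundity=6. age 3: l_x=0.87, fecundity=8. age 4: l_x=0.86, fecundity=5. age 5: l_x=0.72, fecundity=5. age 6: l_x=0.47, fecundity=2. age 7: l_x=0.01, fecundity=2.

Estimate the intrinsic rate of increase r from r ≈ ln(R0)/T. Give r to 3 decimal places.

1.147

R0 = Σ lx·mx = 0 + 5.94 + 5.64 + 6.96 + 4.3 + 3.6 + 0.94 + 0.02 = 27.4
Σ x·lx·mx = 79.08; T = 79.08/27.4 = 2.88613…
r ≈ ln(R0)/T = ln(27.4)/2.88613… = 1.14705… → 1.147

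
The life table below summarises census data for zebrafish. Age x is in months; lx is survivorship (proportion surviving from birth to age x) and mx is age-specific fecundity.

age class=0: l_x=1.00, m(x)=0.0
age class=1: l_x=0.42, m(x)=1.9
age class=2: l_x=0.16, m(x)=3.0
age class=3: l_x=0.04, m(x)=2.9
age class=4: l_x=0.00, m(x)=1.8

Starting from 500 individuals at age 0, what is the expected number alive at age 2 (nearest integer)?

80

Expected survivors = N0 · l_2 = 500 × 0.16 = 80 → 80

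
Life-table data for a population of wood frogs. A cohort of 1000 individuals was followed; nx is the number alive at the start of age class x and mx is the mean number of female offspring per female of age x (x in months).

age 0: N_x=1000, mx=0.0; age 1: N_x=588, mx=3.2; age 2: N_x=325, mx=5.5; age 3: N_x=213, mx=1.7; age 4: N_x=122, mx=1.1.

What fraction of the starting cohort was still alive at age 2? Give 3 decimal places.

l_2 = n_2/n_0 = 325/1000 = 0.325 → 0.325

0.325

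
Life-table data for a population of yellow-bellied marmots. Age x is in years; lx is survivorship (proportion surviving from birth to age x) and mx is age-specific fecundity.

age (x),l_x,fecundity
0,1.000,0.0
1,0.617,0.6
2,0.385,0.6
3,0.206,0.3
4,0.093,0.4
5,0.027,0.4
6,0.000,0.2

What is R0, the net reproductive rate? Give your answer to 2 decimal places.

lx·mx by age: 0, 0.3702, 0.231, 0.0618, 0.0372, 0.0108, 0
R0 = Σ lx·mx = 0.711 → 0.71

0.71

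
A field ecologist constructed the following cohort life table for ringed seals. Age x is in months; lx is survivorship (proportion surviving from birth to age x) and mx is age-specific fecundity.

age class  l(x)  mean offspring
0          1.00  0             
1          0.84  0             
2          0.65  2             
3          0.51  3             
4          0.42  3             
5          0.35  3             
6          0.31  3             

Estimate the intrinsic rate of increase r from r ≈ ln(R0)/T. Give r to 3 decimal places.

R0 = Σ lx·mx = 0 + 0 + 1.3 + 1.53 + 1.26 + 1.05 + 0.93 = 6.07
Σ x·lx·mx = 23.06; T = 23.06/6.07 = 3.79901…
r ≈ ln(R0)/T = ln(6.07)/3.79901… = 0.47469… → 0.475

0.475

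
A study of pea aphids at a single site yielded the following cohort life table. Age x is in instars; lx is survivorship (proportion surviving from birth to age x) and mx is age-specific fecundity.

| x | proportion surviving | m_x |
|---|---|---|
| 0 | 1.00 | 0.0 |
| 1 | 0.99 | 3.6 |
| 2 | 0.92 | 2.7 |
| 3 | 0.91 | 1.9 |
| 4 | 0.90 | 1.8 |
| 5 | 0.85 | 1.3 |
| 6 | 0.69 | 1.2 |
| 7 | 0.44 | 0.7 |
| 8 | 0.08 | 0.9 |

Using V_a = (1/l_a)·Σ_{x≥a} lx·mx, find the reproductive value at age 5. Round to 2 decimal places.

2.72

lx·mx for x ≥ 5: 1.105, 0.828, 0.308, 0.072 → sum = 2.313
V_5 = 2.313 / l_5 = 2.313 / 0.85 = 2.721176… → 2.72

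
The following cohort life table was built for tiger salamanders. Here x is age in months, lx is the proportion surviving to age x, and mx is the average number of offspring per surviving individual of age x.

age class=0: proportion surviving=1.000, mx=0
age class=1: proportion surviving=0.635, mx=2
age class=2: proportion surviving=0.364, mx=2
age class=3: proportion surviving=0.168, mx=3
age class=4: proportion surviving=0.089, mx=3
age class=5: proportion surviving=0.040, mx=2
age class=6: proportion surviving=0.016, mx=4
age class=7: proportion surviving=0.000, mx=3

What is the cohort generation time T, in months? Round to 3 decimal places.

lx·mx: 0, 1.27, 0.728, 0.504, 0.267, 0.08, 0.064, 0 → R0 = 2.913
x·lx·mx: 0, 1.27, 1.456, 1.512, 1.068, 0.4, 0.384, 0 → Σ = 6.09
T = 6.09 / 2.913 = 2.090628… → 2.091

2.091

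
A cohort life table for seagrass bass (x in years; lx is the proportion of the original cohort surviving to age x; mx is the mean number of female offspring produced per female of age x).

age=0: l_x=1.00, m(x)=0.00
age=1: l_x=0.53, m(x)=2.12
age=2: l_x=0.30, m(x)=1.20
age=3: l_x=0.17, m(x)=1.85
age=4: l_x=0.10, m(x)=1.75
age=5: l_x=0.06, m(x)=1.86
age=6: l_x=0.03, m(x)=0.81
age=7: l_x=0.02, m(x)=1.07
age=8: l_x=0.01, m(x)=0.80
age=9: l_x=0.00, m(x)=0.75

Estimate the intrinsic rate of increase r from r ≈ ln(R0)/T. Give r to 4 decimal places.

R0 = Σ lx·mx = 0 + 1.1236 + 0.36 + 0.3145 + 0.175 + 0.1116 + 0.0243 + 0.0214 + 0.008 + 0 = 2.1384
Σ x·lx·mx = 4.4047; T = 4.4047/2.1384 = 2.05981…
r ≈ ln(R0)/T = ln(2.1384)/2.05981… = 0.368994… → 0.3690

0.3690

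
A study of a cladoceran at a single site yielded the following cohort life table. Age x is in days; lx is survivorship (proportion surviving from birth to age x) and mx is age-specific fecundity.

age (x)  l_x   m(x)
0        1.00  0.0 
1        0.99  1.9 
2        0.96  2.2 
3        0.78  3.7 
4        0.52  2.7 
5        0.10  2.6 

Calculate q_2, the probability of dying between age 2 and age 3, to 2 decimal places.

q_2 = (l_2 − l_3) / l_2 = (0.96 − 0.78) / 0.96
     = 0.18 / 0.96 = 0.1875 → 0.19

0.19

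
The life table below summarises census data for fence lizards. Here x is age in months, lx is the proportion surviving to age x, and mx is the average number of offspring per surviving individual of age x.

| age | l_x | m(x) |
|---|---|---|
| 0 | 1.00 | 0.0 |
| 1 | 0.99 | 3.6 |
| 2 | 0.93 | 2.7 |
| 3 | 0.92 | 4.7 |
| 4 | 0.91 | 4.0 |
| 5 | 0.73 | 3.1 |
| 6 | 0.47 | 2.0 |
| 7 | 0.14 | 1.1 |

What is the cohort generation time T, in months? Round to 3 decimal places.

3.113

lx·mx: 0, 3.564, 2.511, 4.324, 3.64, 2.263, 0.94, 0.154 → R0 = 17.396
x·lx·mx: 0, 3.564, 5.022, 12.972, 14.56, 11.315, 5.64, 1.078 → Σ = 54.151
T = 54.151 / 17.396 = 3.112842… → 3.113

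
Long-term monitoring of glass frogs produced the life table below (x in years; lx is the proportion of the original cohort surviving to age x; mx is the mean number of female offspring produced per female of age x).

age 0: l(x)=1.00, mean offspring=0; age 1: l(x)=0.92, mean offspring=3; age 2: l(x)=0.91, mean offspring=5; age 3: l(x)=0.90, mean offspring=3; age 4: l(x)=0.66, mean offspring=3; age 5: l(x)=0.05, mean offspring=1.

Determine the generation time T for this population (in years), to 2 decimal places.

lx·mx: 0, 2.76, 4.55, 2.7, 1.98, 0.05 → R0 = 12.04
x·lx·mx: 0, 2.76, 9.1, 8.1, 7.92, 0.25 → Σ = 28.13
T = 28.13 / 12.04 = 2.336379… → 2.34

2.34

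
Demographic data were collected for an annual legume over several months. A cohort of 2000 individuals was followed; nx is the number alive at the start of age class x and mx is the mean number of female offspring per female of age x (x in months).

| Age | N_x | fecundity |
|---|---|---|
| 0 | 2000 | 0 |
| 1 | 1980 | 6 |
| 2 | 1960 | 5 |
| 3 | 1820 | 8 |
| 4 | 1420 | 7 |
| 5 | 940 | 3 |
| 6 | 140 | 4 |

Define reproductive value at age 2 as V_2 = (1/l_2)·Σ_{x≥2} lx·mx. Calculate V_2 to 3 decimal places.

lx = nx/n0 = nx/2000: 1, 0.99, 0.98, 0.91, 0.71, 0.47, 0.07
lx·mx for x ≥ 2: 4.9, 7.28, 4.97, 1.41, 0.28 → sum = 18.84
V_2 = 18.84 / l_2 = 18.84 / 0.98 = 19.22449… → 19.224

19.224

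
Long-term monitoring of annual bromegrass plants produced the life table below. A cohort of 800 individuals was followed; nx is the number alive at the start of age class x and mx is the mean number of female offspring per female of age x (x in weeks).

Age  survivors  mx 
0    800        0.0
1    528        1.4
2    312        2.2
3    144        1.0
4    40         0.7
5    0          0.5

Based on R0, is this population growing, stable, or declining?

lx = nx/n0 = nx/800: 1, 0.66, 0.39, 0.18, 0.05, 0
R0 = Σ lx·mx = 0 + 0.924 + 0.858 + 0.18 + 0.035 + 0 = 1.997
R0 > 1, so the population is growing.

growing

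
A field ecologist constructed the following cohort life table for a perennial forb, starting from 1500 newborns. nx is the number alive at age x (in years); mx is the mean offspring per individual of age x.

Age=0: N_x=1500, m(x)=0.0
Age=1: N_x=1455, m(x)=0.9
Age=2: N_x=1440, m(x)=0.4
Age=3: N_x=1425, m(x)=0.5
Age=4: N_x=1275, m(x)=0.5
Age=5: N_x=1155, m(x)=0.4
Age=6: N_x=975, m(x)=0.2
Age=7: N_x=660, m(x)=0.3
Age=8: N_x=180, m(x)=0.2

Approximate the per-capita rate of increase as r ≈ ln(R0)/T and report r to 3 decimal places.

0.339

lx = nx/n0 = nx/1500: 1, 0.97, 0.96, 0.95, 0.85, 0.77, 0.65, 0.44, 0.12
R0 = Σ lx·mx = 0 + 0.873 + 0.384 + 0.475 + 0.425 + 0.308 + 0.13 + 0.132 + 0.024 = 2.751
Σ x·lx·mx = 8.202; T = 8.202/2.751 = 2.98146…
r ≈ ln(R0)/T = ln(2.751)/2.98146… = 0.33942… → 0.339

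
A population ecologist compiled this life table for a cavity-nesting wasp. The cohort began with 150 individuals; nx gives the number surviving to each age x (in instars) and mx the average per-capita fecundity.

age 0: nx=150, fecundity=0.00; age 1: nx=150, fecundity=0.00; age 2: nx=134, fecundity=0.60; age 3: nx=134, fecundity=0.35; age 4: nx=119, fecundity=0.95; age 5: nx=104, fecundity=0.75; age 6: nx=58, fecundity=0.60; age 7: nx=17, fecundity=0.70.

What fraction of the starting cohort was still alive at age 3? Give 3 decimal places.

l_3 = n_3/n_0 = 134/150 = 0.893333… → 0.893

0.893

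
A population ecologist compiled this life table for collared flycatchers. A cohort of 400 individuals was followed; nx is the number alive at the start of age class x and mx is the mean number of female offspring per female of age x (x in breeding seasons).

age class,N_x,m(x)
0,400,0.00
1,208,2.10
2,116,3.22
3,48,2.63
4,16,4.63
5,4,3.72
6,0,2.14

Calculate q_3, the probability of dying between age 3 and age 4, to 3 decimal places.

lx = nx/n0 = nx/400: 1, 0.52, 0.29, 0.12, 0.04, 0.01, 0
q_3 = (l_3 − l_4) / l_3 = (0.12 − 0.04) / 0.12
     = 0.08 / 0.12 = 0.666667… → 0.667

0.667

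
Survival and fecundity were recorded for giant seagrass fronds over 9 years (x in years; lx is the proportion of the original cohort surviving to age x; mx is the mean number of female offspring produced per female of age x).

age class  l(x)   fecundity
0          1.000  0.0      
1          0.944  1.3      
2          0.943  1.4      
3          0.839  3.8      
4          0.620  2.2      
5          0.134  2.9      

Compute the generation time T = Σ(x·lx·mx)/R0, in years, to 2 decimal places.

lx·mx: 0, 1.2272, 1.3202, 3.1882, 1.364, 0.3886 → R0 = 7.4882
x·lx·mx: 0, 1.2272, 2.6404, 9.5646, 5.456, 1.943 → Σ = 20.8312
T = 20.8312 / 7.4882 = 2.78187… → 2.78

2.78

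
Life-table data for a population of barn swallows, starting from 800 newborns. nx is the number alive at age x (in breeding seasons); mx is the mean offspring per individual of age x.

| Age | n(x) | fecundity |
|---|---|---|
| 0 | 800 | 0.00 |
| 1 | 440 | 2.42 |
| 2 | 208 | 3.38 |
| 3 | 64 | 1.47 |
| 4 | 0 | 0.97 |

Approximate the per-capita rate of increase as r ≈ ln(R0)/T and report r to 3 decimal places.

lx = nx/n0 = nx/800: 1, 0.55, 0.26, 0.08, 0
R0 = Σ lx·mx = 0 + 1.331 + 0.8788 + 0.1176 + 0 = 2.3274
Σ x·lx·mx = 3.4414; T = 3.4414/2.3274 = 1.47865…
r ≈ ln(R0)/T = ln(2.3274)/1.47865… = 0.5713… → 0.571

0.571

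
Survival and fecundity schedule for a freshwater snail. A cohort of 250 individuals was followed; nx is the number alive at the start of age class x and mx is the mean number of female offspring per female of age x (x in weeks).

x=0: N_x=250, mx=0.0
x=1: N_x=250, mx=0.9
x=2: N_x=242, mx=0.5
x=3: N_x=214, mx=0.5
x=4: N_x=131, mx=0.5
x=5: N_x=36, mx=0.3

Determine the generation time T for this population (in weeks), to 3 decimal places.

2.086

lx = nx/n0 = nx/250: 1, 1, 0.968, 0.856, 0.524, 0.144
lx·mx: 0, 0.9, 0.484, 0.428, 0.262, 0.0432 → R0 = 2.1172
x·lx·mx: 0, 0.9, 0.968, 1.284, 1.048, 0.216 → Σ = 4.416
T = 4.416 / 2.1172 = 2.085774… → 2.086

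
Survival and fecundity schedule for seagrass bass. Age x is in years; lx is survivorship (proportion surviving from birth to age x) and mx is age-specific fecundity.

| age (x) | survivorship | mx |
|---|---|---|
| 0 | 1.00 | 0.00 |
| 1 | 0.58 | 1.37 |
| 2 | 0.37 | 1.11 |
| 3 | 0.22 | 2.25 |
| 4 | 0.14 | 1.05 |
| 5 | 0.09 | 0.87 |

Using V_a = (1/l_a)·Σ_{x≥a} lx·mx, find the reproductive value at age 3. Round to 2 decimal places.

lx·mx for x ≥ 3: 0.495, 0.147, 0.0783 → sum = 0.7203
V_3 = 0.7203 / l_3 = 0.7203 / 0.22 = 3.274091… → 3.27

3.27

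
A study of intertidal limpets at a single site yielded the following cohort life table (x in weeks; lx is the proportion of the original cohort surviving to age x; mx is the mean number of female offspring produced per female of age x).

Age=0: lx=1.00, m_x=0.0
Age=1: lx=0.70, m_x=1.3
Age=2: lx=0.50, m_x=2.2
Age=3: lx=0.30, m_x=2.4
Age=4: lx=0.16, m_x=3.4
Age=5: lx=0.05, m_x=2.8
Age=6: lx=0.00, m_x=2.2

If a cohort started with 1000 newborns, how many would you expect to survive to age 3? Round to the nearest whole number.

300

Expected survivors = N0 · l_3 = 1000 × 0.30 = 300 → 300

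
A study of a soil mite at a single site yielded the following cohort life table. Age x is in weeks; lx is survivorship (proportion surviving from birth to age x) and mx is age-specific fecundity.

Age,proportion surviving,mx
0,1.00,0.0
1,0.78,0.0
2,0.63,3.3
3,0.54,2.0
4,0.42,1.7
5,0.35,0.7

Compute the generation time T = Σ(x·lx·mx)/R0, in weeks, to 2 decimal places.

lx·mx: 0, 0, 2.079, 1.08, 0.714, 0.245 → R0 = 4.118
x·lx·mx: 0, 0, 4.158, 3.24, 2.856, 1.225 → Σ = 11.479
T = 11.479 / 4.118 = 2.787518… → 2.79

2.79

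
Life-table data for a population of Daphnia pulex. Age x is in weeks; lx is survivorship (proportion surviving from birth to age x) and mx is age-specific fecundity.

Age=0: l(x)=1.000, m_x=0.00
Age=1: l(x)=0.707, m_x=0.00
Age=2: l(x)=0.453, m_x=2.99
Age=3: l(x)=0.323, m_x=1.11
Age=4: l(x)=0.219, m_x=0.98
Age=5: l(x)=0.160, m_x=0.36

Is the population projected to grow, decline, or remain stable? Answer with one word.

R0 = Σ lx·mx = 0 + 0 + 1.35447 + 0.35853 + 0.21462 + 0.0576 = 1.98522
R0 > 1, so the population is growing.

growing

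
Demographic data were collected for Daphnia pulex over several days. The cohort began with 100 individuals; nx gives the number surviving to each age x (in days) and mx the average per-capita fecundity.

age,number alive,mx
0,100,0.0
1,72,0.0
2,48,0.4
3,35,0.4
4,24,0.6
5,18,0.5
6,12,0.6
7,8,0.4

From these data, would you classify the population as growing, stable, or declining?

declining

lx = nx/n0 = nx/100: 1, 0.72, 0.48, 0.35, 0.24, 0.18, 0.12, 0.08
R0 = Σ lx·mx = 0 + 0 + 0.192 + 0.14 + 0.144 + 0.09 + 0.072 + 0.032 = 0.67
R0 < 1, so the population is declining.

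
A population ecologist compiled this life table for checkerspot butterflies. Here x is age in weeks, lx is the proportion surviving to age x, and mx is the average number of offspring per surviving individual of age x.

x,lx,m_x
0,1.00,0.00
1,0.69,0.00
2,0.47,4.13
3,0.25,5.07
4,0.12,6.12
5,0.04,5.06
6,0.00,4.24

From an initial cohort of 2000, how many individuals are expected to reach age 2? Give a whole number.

940

Expected survivors = N0 · l_2 = 2000 × 0.47 = 940 → 940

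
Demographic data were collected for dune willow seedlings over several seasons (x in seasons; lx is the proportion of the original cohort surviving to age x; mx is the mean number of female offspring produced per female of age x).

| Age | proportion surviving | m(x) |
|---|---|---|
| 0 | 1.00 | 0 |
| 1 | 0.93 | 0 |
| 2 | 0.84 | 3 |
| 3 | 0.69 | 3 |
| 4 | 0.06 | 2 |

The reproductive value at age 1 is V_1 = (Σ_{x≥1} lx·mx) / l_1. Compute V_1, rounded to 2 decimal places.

lx·mx for x ≥ 1: 0, 2.52, 2.07, 0.12 → sum = 4.71
V_1 = 4.71 / l_1 = 4.71 / 0.93 = 5.064516… → 5.06

5.06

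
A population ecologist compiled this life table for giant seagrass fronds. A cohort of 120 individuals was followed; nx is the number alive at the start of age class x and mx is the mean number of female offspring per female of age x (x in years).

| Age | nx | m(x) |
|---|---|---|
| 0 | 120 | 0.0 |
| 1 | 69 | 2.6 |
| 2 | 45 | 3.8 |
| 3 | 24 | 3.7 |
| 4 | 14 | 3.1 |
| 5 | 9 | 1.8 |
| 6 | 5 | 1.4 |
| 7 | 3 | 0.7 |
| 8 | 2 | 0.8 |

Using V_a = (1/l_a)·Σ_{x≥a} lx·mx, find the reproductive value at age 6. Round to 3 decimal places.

2.140

lx = nx/n0 = nx/120: 1, 0.575, 0.375, 0.2, 0.11667…, 0.075, 0.04167…, 0.025, 0.01667…
lx·mx for x ≥ 6: 0.058333…, 0.0175, 0.013333… → sum = 0.089167…
V_6 = 0.089167… / l_6 = 0.089167… / 0.041667… = 2.14… → 2.140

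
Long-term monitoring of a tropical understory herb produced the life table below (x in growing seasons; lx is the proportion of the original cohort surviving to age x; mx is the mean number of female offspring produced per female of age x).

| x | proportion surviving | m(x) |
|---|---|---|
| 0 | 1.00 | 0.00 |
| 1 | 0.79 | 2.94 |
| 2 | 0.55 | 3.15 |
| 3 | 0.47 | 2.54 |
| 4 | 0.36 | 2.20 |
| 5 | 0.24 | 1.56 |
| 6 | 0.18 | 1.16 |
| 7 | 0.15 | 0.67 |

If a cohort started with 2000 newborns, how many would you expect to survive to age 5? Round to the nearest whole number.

Expected survivors = N0 · l_5 = 2000 × 0.24 = 480 → 480

480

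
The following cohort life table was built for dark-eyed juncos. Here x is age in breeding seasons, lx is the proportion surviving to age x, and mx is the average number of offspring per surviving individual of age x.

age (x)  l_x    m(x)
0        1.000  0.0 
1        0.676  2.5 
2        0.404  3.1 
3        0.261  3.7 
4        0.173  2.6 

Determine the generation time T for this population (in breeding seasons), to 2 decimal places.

lx·mx: 0, 1.69, 1.2524, 0.9657, 0.4498 → R0 = 4.3579
x·lx·mx: 0, 1.69, 2.5048, 2.8971, 1.7992 → Σ = 8.8911
T = 8.8911 / 4.3579 = 2.040226… → 2.04

2.04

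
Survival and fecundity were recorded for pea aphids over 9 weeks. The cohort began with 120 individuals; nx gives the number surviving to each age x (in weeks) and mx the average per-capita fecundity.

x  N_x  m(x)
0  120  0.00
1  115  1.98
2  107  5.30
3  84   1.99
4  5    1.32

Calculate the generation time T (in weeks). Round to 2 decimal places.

lx = nx/n0 = nx/120: 1, 0.95833…, 0.89167…, 0.7, 0.04167…
lx·mx: 0, 1.8975…, 4.725833…, 1.393, 0.055… → R0 = 8.071333…
x·lx·mx: 0, 1.8975…, 9.451667…, 4.179, 0.22… → Σ = 15.748167…
T = 15.748167… / 8.071333… = 1.951123… → 1.95

1.95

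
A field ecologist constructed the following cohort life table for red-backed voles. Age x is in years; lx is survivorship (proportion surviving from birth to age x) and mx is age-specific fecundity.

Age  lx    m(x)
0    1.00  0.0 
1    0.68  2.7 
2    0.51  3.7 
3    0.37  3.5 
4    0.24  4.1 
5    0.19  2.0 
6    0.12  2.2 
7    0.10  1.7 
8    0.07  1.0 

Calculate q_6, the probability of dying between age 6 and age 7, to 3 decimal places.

q_6 = (l_6 − l_7) / l_6 = (0.12 − 0.1) / 0.12
     = 0.02 / 0.12 = 0.166667… → 0.167

0.167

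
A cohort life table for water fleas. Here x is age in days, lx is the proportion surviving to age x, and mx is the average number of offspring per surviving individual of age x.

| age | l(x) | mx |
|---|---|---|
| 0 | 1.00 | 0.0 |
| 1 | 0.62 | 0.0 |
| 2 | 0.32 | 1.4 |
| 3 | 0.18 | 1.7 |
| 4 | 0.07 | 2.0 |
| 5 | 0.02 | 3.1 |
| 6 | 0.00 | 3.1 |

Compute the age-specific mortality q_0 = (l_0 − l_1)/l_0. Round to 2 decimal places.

0.38

q_0 = (l_0 − l_1) / l_0 = (1 − 0.62) / 1
     = 0.38 / 1 = 0.38 → 0.38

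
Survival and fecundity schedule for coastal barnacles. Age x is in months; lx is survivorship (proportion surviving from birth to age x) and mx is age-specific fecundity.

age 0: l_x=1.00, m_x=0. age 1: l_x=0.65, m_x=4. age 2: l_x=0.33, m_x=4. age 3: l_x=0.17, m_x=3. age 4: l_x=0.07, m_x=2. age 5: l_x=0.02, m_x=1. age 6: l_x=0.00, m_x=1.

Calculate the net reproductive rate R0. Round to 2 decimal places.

lx·mx by age: 0, 2.6, 1.32, 0.51, 0.14, 0.02, 0
R0 = Σ lx·mx = 4.59 → 4.59

4.59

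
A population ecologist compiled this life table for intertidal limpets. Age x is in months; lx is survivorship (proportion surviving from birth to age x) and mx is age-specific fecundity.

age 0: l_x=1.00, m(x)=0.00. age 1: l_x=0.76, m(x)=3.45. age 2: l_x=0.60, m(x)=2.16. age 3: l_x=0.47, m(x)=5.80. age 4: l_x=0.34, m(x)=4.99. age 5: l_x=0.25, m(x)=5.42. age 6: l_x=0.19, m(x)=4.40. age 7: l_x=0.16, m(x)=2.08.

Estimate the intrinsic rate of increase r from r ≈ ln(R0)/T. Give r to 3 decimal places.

0.756

R0 = Σ lx·mx = 0 + 2.622 + 1.296 + 2.726 + 1.6966 + 1.355 + 0.836 + 0.3328 = 10.8644
Σ x·lx·mx = 34.299; T = 34.299/10.8644 = 3.15701…
r ≈ ln(R0)/T = ln(10.8644)/3.15701… = 0.75562… → 0.756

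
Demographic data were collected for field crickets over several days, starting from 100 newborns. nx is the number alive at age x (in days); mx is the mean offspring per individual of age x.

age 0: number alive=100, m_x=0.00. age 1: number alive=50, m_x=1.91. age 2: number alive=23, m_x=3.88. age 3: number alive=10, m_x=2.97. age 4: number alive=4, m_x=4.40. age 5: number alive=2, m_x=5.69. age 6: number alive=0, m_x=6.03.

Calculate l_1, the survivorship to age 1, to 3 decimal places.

0.500

l_1 = n_1/n_0 = 50/100 = 0.5 → 0.500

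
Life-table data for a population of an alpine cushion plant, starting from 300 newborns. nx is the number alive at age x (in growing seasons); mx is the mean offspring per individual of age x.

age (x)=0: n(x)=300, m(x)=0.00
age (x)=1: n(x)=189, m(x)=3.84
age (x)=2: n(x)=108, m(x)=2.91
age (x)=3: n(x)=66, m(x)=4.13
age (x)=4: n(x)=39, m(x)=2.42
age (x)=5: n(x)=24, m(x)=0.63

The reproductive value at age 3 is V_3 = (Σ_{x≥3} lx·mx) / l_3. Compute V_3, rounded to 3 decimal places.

lx = nx/n0 = nx/300: 1, 0.63, 0.36, 0.22, 0.13, 0.08
lx·mx for x ≥ 3: 0.9086, 0.3146, 0.0504 → sum = 1.2736
V_3 = 1.2736 / l_3 = 1.2736 / 0.22 = 5.789091… → 5.789

5.789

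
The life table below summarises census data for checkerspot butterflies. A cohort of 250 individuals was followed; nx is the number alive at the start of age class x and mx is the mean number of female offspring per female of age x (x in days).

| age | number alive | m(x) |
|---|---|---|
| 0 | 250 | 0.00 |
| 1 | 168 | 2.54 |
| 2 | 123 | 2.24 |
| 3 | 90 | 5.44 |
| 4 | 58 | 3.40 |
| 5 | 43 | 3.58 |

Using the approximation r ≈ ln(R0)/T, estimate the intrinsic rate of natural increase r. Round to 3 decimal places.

lx = nx/n0 = nx/250: 1, 0.672, 0.492, 0.36, 0.232, 0.172
R0 = Σ lx·mx = 0 + 1.70688 + 1.10208 + 1.9584 + 0.7888 + 0.61576 = 6.17192
Σ x·lx·mx = 16.02024; T = 16.02024/6.17192 = 2.59567…
r ≈ ln(R0)/T = ln(6.17192)/2.59567… = 0.70117… → 0.701

0.701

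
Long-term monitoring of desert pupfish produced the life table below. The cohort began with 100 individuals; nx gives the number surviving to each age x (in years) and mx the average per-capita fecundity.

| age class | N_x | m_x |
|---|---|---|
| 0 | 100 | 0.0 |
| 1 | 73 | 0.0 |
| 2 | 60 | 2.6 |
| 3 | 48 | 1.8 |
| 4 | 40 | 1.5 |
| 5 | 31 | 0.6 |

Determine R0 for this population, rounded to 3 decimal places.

3.210

lx = nx/n0 = nx/100: 1, 0.73, 0.6, 0.48, 0.4, 0.31
lx·mx by age: 0, 0, 1.56, 0.864, 0.6, 0.186
R0 = Σ lx·mx = 3.21 → 3.210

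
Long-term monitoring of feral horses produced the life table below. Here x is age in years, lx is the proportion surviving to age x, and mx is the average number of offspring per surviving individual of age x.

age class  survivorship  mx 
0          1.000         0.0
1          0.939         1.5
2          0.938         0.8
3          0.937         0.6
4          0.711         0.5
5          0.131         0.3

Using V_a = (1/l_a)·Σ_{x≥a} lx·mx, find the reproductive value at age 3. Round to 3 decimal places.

1.021

lx·mx for x ≥ 3: 0.5622, 0.3555, 0.0393 → sum = 0.957
V_3 = 0.957 / l_3 = 0.957 / 0.937 = 1.021345… → 1.021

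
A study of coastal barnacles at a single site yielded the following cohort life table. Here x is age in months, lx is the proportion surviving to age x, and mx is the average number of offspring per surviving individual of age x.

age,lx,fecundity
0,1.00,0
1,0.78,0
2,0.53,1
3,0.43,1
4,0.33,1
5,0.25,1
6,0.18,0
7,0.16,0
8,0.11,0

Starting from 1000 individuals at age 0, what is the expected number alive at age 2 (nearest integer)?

Expected survivors = N0 · l_2 = 1000 × 0.53 = 530 → 530

530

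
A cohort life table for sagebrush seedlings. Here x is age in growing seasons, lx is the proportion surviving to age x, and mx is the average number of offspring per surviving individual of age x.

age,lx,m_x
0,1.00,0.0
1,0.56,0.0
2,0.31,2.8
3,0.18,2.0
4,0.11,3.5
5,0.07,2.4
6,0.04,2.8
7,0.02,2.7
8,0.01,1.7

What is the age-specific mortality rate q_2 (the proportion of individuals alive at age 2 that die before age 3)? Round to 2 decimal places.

q_2 = (l_2 − l_3) / l_2 = (0.31 − 0.18) / 0.31
     = 0.13 / 0.31 = 0.419355… → 0.42

0.42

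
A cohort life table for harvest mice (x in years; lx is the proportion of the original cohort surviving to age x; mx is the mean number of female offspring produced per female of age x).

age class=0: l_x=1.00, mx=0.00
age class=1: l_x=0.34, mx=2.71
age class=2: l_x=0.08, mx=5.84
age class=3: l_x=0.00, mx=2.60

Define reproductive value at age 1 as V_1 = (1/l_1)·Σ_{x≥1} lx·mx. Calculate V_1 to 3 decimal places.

lx·mx for x ≥ 1: 0.9214, 0.4672, 0 → sum = 1.3886
V_1 = 1.3886 / l_1 = 1.3886 / 0.34 = 4.084118… → 4.084

4.084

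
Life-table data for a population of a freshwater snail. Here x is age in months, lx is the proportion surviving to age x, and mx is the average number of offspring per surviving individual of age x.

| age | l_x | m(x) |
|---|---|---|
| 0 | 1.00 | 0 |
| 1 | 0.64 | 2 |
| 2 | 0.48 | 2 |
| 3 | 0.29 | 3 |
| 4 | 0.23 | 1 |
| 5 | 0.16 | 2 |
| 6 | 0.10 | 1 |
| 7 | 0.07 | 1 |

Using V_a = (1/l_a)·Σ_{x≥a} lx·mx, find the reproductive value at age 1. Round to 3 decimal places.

5.984

lx·mx for x ≥ 1: 1.28, 0.96, 0.87, 0.23, 0.32, 0.1, 0.07 → sum = 3.83
V_1 = 3.83 / l_1 = 3.83 / 0.64 = 5.984375 → 5.984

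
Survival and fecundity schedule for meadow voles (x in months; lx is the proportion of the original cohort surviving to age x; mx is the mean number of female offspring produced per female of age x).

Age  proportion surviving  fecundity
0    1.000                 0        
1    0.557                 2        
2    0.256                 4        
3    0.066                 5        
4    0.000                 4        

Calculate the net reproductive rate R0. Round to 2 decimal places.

2.47

lx·mx by age: 0, 1.114, 1.024, 0.33, 0
R0 = Σ lx·mx = 2.468 → 2.47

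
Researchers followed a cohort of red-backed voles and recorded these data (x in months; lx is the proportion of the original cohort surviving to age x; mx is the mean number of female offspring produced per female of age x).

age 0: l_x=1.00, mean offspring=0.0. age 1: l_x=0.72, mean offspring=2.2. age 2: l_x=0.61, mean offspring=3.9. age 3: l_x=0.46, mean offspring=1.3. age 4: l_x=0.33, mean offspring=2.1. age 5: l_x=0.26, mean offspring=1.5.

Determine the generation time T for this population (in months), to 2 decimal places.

2.28

lx·mx: 0, 1.584, 2.379, 0.598, 0.693, 0.39 → R0 = 5.644
x·lx·mx: 0, 1.584, 4.758, 1.794, 2.772, 1.95 → Σ = 12.858
T = 12.858 / 5.644 = 2.278172… → 2.28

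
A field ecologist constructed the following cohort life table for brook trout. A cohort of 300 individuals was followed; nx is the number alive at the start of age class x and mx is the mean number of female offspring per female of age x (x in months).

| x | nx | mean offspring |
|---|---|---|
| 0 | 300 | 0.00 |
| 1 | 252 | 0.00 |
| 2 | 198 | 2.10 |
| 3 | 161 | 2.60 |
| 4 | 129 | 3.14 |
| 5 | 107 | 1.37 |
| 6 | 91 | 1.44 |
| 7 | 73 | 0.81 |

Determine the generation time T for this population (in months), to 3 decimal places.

3.579

lx = nx/n0 = nx/300: 1, 0.84, 0.66, 0.53667…, 0.43, 0.35667…, 0.30333…, 0.24333…
lx·mx: 0, 0, 1.386, 1.395333…, 1.3502, 0.488633…, 0.4368…, 0.1971… → R0 = 5.254067…
x·lx·mx: 0, 0, 2.772, 4.186…, 5.4008, 2.443167…, 2.6208…, 1.3797… → Σ = 18.802467…
T = 18.802467… / 5.254067… = 3.57865… → 3.579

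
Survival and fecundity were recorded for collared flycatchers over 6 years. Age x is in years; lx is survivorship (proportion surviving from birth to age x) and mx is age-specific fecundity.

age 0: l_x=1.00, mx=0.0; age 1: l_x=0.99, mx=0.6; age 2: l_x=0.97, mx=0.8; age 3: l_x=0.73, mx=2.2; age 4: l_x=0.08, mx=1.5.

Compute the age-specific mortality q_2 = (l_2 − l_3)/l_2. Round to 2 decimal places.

q_2 = (l_2 − l_3) / l_2 = (0.97 − 0.73) / 0.97
     = 0.24 / 0.97 = 0.247423… → 0.25

0.25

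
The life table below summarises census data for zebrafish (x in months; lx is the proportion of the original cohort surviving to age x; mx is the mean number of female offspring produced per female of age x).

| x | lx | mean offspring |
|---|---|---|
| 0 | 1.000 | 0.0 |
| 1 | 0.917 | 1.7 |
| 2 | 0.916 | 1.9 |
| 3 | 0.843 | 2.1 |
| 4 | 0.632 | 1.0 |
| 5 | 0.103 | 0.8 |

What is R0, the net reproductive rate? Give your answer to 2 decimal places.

5.78

lx·mx by age: 0, 1.5589, 1.7404, 1.7703, 0.632, 0.0824
R0 = Σ lx·mx = 5.784 → 5.78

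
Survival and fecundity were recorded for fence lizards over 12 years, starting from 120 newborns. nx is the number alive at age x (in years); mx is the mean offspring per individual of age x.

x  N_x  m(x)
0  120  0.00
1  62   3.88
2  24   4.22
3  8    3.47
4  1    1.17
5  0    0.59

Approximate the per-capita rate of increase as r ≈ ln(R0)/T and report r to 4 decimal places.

lx = nx/n0 = nx/120: 1, 0.51667…, 0.2, 0.06667…, 0.00833…, 0
R0 = Σ lx·mx = 0 + 2.00467… + 0.844 + 0.23133… + 0.00975… + 0 = 3.08975…
Σ x·lx·mx = 4.425667…; T = 4.425667…/3.08975… = 1.43237…
r ≈ ln(R0)/T = ln(3.08975…)/1.43237… = 0.787569… → 0.7876

0.7876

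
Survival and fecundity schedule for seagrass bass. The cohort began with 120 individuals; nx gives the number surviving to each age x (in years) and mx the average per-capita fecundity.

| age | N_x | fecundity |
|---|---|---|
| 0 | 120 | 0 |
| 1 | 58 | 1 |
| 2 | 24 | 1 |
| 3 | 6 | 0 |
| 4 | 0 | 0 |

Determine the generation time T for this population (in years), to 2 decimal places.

lx = nx/n0 = nx/120: 1, 0.48333…, 0.2, 0.05, 0
lx·mx: 0, 0.483333…, 0.2, 0, 0 → R0 = 0.683333…
x·lx·mx: 0, 0.483333…, 0.4, 0, 0 → Σ = 0.883333…
T = 0.883333… / 0.683333… = 1.292683… → 1.29

1.29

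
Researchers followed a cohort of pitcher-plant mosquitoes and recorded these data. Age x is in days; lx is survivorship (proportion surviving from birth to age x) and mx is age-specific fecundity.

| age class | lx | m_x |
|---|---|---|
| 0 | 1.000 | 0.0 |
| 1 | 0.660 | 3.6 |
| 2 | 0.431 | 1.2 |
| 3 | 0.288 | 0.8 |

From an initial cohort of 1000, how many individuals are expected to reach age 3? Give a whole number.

288

Expected survivors = N0 · l_3 = 1000 × 0.288 = 288 → 288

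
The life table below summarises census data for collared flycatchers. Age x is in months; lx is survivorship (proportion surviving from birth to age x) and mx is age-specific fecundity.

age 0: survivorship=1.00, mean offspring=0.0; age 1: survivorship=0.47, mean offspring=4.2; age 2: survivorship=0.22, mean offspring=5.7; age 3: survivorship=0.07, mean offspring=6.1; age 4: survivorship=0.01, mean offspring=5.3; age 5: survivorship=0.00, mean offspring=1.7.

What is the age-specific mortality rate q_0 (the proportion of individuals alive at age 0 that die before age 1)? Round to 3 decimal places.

0.530

q_0 = (l_0 − l_1) / l_0 = (1 − 0.47) / 1
     = 0.53 / 1 = 0.53 → 0.530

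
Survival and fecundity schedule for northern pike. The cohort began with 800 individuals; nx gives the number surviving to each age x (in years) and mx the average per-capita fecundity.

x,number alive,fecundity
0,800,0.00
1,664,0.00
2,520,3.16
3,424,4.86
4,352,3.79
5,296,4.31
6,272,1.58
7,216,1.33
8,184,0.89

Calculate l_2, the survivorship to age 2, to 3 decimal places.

0.650

l_2 = n_2/n_0 = 520/800 = 0.65 → 0.650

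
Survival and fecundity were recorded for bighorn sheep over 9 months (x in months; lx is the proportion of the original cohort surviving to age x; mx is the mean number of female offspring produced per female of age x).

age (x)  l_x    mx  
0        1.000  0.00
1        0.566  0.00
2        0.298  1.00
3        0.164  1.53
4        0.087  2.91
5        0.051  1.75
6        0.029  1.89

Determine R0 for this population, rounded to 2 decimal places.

0.95

lx·mx by age: 0, 0, 0.298, 0.25092, 0.25317, 0.08925, 0.05481
R0 = Σ lx·mx = 0.94615 → 0.95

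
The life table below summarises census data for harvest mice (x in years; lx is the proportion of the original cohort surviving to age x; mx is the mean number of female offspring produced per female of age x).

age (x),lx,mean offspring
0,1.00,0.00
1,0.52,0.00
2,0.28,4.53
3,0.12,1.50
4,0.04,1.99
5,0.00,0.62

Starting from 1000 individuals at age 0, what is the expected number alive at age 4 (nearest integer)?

Expected survivors = N0 · l_4 = 1000 × 0.04 = 40 → 40

40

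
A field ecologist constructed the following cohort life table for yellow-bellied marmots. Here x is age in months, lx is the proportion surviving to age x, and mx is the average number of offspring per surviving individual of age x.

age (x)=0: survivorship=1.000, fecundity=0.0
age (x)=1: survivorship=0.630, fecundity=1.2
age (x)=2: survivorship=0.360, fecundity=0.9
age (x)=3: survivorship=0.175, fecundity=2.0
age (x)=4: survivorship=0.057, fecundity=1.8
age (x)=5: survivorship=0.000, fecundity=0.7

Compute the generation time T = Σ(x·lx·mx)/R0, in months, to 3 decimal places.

1.869

lx·mx: 0, 0.756, 0.324, 0.35, 0.1026, 0 → R0 = 1.5326
x·lx·mx: 0, 0.756, 0.648, 1.05, 0.4104, 0 → Σ = 2.8644
T = 2.8644 / 1.5326 = 1.868981… → 1.869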